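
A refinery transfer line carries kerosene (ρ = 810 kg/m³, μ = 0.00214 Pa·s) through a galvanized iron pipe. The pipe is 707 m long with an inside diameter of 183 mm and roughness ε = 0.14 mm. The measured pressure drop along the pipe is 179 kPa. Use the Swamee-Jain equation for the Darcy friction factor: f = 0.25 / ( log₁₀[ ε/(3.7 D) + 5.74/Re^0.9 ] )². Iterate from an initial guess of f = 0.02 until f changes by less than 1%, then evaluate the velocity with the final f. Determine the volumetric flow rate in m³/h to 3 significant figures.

Q ≈ 224 m³/h

Rearranging Darcy-Weisbach: V = √(2·ΔP·D/(f·L·ρ)). With ε/D = 0.00014/0.183 = 0.000765, iterate starting from f = 0.02:
  f = 0.02 → V = √(2·1.79e+05·0.183/(0.02·707·810)) = 2.392 m/s; Re = ρVD/μ = 1.657e+05; f → 0.0205
  f = 0.0205 → V = 2.362 m/s; Re = 1.636e+05; f → 0.02052
Converged (Δf/f < 1%). With the final f = 0.02052: V = √(2·1.79e+05·0.183/(0.02052·707·810)) = 2.361 m/s.
Q = V·A = 2.361·(π/4·0.183²) = 0.0621 m³/s = 224 m³/h.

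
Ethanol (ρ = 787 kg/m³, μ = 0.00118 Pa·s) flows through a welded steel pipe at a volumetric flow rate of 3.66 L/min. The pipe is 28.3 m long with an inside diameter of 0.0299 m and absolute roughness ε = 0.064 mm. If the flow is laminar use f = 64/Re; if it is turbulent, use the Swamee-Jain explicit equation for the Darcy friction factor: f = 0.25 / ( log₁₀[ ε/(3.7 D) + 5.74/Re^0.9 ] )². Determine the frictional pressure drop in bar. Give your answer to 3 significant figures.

ΔP ≈ 0.00104 bar

Q = 3.66 L/min = 3.66/60000 = 6.1e-05 m³/s.
Cross-sectional area A = πD²/4 = π(0.0299)²/4 = 0.0007022 m²; mean velocity V = Q/A = 6.1e-05/0.0007022 = 0.08688 m/s.
Reynolds number Re = ρVD/μ = 787 · 0.08688 · 0.0299 / 0.00118 = 1732.
Re < 2300 → laminar flow, so f = 64/Re = 64/1732 = 0.03694 (the turbulent correlation is not needed).
Darcy-Weisbach: ΔP = f(L/D)(ρV²/2) = 0.03694·(28.3/0.0299)·(787·0.08688²/2) = 0.03694·946.5·2.97 = 103.8 Pa.
ΔP = 103.8 Pa = 0.00104 bar.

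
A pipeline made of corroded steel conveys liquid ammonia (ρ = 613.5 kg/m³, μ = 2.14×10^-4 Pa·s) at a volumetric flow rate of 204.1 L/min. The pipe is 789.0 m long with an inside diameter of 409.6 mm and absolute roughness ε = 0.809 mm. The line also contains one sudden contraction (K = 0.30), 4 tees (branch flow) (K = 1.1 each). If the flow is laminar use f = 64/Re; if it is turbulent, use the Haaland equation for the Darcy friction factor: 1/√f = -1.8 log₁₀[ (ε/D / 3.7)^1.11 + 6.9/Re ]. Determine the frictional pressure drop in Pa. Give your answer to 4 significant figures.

ΔP ≈ 11.88 Pa

Q = 204.1 L/min = 204.1/60000 = 0.003402 m³/s.
Cross-sectional area A = πD²/4 = π(0.4096)²/4 = 0.1318 m²; mean velocity V = Q/A = 0.003402/0.1318 = 0.02582 m/s.
Reynolds number Re = ρVD/μ = 613.5 · 0.02582 · 0.4096 / 0.000214 = 3.031e+04.
Re > 4000 → turbulent. Relative roughness ε/D = 0.000809/0.4096 = 0.00198. Haaland: 1/√f = -1.8 log₁₀[(0.00198/3.7)^1.11 + 6.9/3.031e+04] = -1.8 log₁₀[0.000233 + 0.000228] = 6.006, so f = 0.02772.
Total minor-loss coefficient ΣK = 1·0.3 + 4·1.1 = 4.7.
ΔP = [f·L/D + ΣK]·(ρV²/2) = [0.02772·789/0.4096 + 4.7]·(613.5·0.02582²/2) = [53.4 + 4.7]·0.2044 = 11.88 Pa.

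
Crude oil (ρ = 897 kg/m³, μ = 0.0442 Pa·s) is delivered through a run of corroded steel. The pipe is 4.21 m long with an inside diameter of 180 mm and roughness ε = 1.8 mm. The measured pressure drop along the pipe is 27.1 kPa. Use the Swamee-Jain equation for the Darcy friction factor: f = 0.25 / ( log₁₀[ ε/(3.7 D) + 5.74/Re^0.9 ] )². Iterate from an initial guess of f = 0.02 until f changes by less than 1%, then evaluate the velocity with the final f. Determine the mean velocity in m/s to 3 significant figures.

V ≈ 8.00 m/s

Rearranging Darcy-Weisbach: V = √(2·ΔP·D/(f·L·ρ)). With ε/D = 0.0018/0.18 = 0.01, iterate starting from f = 0.02:
  f = 0.02 → V = √(2·2.71e+04·0.18/(0.02·4.21·897)) = 11.37 m/s; Re = ρVD/μ = 4.152e+04; f → 0.03974
  f = 0.03974 → V = 8.063 m/s; Re = 2.945e+04; f → 0.04037
  f = 0.04037 → V = 7.999 m/s; Re = 2.922e+04; f → 0.04039
Converged (Δf/f < 1%). With the final f = 0.04039: V = √(2·2.71e+04·0.18/(0.04039·4.21·897)) = 7.997 m/s.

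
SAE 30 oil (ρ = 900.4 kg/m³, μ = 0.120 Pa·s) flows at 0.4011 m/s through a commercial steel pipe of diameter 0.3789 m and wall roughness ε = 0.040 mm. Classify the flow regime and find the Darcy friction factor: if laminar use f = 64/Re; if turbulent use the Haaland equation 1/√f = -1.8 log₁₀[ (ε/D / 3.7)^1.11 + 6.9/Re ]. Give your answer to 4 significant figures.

Re = ρVD/μ = 900.4·0.4011·0.3789/0.12 = 1140.
Re < 2300 → laminar, so f = 64/Re = 0.05612 (roughness is irrelevant in laminar flow).

f ≈ 0.05612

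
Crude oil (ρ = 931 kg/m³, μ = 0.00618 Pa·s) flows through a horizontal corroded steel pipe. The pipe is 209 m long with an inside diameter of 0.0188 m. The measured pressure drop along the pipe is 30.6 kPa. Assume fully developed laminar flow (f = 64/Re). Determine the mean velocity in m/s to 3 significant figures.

For laminar flow, f = 64/Re with Re = ρVD/μ, so Darcy-Weisbach reduces to ΔP = 32μLV/D². Solving for V: V = ΔP·D²/(32μL) = 3.06e+04·(0.0188)²/(32·0.00618·209) = 0.2617 m/s.
Check: Re = ρVD/μ = 931·0.2617·0.0188/0.00618 = 741.1 < 2300, so the laminar assumption holds.

V ≈ 0.262 m/s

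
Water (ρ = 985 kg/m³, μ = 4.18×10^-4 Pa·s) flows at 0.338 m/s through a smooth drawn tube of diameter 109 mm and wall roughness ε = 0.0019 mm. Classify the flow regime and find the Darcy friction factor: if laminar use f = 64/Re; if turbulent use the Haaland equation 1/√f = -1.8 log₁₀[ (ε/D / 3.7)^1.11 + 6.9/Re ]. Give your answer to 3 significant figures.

Re = ρVD/μ = 985·0.338·0.109/0.000418 = 8.682e+04.
Re > 4000 → turbulent. ε/D = 1.9e-06/0.109 = 1.74e-05; Haaland: 1/√f = -1.8 log₁₀[1.22e-06 + 7.95e-05] = 7.368, so f = 0.01842.

f ≈ 0.0184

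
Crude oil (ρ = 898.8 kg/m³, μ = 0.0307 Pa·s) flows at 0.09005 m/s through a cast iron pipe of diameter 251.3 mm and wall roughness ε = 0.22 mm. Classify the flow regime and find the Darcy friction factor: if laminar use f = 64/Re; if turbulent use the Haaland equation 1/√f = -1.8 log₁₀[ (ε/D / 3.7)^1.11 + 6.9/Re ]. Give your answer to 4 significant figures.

f ≈ 0.09660

Re = ρVD/μ = 898.8·0.09005·0.2513/0.0307 = 662.5.
Re < 2300 → laminar, so f = 64/Re = 0.0966 (roughness is irrelevant in laminar flow).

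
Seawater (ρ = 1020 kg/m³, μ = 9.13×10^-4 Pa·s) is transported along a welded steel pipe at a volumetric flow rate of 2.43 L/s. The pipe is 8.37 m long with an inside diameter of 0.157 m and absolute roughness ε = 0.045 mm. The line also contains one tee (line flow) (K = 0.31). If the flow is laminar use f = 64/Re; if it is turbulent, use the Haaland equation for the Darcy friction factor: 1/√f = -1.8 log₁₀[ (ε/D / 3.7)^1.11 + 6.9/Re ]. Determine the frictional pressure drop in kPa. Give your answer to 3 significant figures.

ΔP ≈ 0.0135 kPa

Q = 2.43 L/s = 2.43/1000 = 0.00243 m³/s.
Cross-sectional area A = πD²/4 = π(0.157)²/4 = 0.01936 m²; mean velocity V = Q/A = 0.00243/0.01936 = 0.1255 m/s.
Reynolds number Re = ρVD/μ = 1020 · 0.1255 · 0.157 / 0.000913 = 2.202e+04.
Re > 4000 → turbulent. Relative roughness ε/D = 4.5e-05/0.157 = 0.000287. Haaland: 1/√f = -1.8 log₁₀[(0.000287/3.7)^1.11 + 6.9/2.202e+04] = -1.8 log₁₀[2.73e-05 + 0.000313] = 6.242, so f = 0.02567.
Total minor-loss coefficient ΣK = 1·0.31 = 0.31.
ΔP = [f·L/D + ΣK]·(ρV²/2) = [0.02567·8.37/0.157 + 0.31]·(1020·0.1255²/2) = [1.368 + 0.31]·8.035 = 13.49 Pa.
ΔP = 13.49 Pa = 0.0135 kPa.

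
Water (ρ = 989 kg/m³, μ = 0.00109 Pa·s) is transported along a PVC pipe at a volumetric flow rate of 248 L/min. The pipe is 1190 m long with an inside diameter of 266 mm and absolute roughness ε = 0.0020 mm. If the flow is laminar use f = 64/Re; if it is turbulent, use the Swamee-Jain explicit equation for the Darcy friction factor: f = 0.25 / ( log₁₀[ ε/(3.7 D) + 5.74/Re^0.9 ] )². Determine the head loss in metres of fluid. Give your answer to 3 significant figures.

h_f ≈ 0.0335 m

Q = 248 L/min = 248/60000 = 0.004133 m³/s.
Cross-sectional area A = πD²/4 = π(0.266)²/4 = 0.05557 m²; mean velocity V = Q/A = 0.004133/0.05557 = 0.07438 m/s.
Reynolds number Re = ρVD/μ = 989 · 0.07438 · 0.266 / 0.00109 = 1.795e+04.
Re > 4000 → turbulent. Relative roughness ε/D = 2e-06/0.266 = 7.52e-06. Swamee-Jain: f = 0.25/(log₁₀[7.52e-06/3.7 + 5.74/1.795e+04^0.9])² = 0.25/(log₁₀[2.03e-06 + 0.000852])² = 0.25/(-3.069)² = 0.02655.
Darcy-Weisbach: ΔP = f(L/D)(ρV²/2) = 0.02655·(1190/0.266)·(989·0.07438²/2) = 0.02655·4474·2.736 = 324.9 Pa.
Head loss h_f = ΔP/(ρg) = 324.9/(989·9.81) = 0.0335 m.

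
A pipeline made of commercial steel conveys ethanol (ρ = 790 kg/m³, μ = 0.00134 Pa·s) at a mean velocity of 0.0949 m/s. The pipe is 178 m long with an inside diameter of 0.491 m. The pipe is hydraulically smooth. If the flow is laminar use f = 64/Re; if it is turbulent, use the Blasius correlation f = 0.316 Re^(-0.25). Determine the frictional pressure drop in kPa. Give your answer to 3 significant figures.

Reynolds number Re = ρVD/μ = 790 · 0.0949 · 0.491 / 0.00134 = 2.747e+04.
Re > 4000 → turbulent. Smooth-pipe (Blasius): f = 0.316 Re^(-0.25) = 0.316/(2.747e+04)^0.25 = 0.02455.
Darcy-Weisbach: ΔP = f(L/D)(ρV²/2) = 0.02455·(178/0.491)·(790·0.0949²/2) = 0.02455·362.5·3.557 = 31.65 Pa.
ΔP = 31.65 Pa = 0.0317 kPa.

ΔP ≈ 0.0317 kPa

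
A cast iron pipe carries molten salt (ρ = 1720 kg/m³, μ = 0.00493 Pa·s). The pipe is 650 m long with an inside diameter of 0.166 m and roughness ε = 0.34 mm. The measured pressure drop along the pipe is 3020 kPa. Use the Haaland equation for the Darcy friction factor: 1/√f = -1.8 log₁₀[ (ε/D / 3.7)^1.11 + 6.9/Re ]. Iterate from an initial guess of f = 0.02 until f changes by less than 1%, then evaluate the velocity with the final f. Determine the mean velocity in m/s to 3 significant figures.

Rearranging Darcy-Weisbach: V = √(2·ΔP·D/(f·L·ρ)). With ε/D = 0.00034/0.166 = 0.00205, iterate starting from f = 0.02:
  f = 0.02 → V = √(2·3.02e+06·0.166/(0.02·650·1720)) = 6.696 m/s; Re = ρVD/μ = 3.878e+05; f → 0.02402
  f = 0.02402 → V = 6.11 m/s; Re = 3.539e+05; f → 0.02406
Converged (Δf/f < 1%). With the final f = 0.02406: V = √(2·3.02e+06·0.166/(0.02406·650·1720)) = 6.105 m/s.

V ≈ 6.11 m/s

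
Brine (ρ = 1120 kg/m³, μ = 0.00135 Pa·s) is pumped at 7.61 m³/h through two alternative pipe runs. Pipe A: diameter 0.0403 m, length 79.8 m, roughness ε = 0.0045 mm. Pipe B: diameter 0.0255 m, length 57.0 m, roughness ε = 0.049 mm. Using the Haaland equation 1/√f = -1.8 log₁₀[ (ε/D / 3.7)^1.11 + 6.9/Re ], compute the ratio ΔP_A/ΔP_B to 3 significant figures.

ΔP_A/ΔP_B ≈ 0.117

Pipe A: V = Q/A = 0.002114/0.001276 = 1.657 m/s; Re = 5.541e+04; ε/D = 0.000112; Haaland → f = 0.02058; ΔP_A = f(L/D)(ρV²/2) = 6.268e+04 Pa.
Pipe B: V = Q/A = 0.002114/0.0005107 = 4.139 m/s; Re = 8.757e+04; ε/D = 0.00192; Haaland → f = 0.02497; ΔP_B = f(L/D)(ρV²/2) = 5.354e+05 Pa.
ΔP_A/ΔP_B = 6.268e+04/5.354e+05 = 0.117.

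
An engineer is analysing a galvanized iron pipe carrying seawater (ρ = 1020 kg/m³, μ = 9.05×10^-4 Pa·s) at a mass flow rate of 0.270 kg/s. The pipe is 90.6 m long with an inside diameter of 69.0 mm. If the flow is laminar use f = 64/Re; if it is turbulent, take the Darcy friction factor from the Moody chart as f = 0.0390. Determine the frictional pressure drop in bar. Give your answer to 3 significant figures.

A = πD²/4 = π(0.069)²/4 = 0.003739 m²; mean velocity V = ṁ/(ρA) = 0.27/(1020 · 0.003739) = 0.07079 m/s.
Reynolds number Re = ρVD/μ = 1020 · 0.07079 · 0.069 / 0.000905 = 5505.
Re > 4000 → turbulent; use the Moody-chart value f = 0.0390.
Darcy-Weisbach: ΔP = f(L/D)(ρV²/2) = 0.039·(90.6/0.069)·(1020·0.07079²/2) = 0.039·1313·2.556 = 130.9 Pa.
ΔP = 130.9 Pa = 0.00131 bar.

ΔP ≈ 0.00131 bar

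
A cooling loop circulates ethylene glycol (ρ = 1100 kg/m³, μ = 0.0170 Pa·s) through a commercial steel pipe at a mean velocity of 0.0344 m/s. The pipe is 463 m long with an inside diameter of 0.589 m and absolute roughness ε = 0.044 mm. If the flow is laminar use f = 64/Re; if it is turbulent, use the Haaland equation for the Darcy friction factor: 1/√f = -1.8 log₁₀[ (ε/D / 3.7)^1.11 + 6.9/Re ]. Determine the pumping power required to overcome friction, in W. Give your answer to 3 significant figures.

Reynolds number Re = ρVD/μ = 1100 · 0.0344 · 0.589 / 0.017 = 1311.
Re < 2300 → laminar flow, so f = 64/Re = 64/1311 = 0.04882 (the turbulent correlation is not needed).
Darcy-Weisbach: ΔP = f(L/D)(ρV²/2) = 0.04882·(463/0.589)·(1100·0.0344²/2) = 0.04882·786.1·0.6508 = 24.98 Pa.
Q = V·A = 0.0344·0.2725 = 0.009373 m³/s.
Pumping power P = QΔP = 0.009373·24.98 = 0.2341 W = 0.234 W.

P ≈ 0.234 W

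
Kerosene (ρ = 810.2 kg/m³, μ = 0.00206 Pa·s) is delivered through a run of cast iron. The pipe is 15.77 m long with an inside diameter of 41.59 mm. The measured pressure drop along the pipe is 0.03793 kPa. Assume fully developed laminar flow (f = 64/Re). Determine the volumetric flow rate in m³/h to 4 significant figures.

Q ≈ 0.3087 m³/h

For laminar flow, f = 64/Re with Re = ρVD/μ, so Darcy-Weisbach reduces to ΔP = 32μLV/D². Solving for V: V = ΔP·D²/(32μL) = 37.93·(0.04159)²/(32·0.00206·15.77) = 0.06311 m/s.
Check: Re = ρVD/μ = 810.2·0.06311·0.04159/0.00206 = 1032 < 2300, so the laminar assumption holds.
Q = V·A = 0.06311·(π/4·0.04159²) = 8.574e-05 m³/s = 0.3087 m³/h.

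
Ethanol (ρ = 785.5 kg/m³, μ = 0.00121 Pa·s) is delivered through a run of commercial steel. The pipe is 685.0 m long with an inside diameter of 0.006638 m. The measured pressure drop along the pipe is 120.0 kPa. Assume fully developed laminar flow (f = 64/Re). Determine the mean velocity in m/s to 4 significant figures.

V ≈ 0.1994 m/s

For laminar flow, f = 64/Re with Re = ρVD/μ, so Darcy-Weisbach reduces to ΔP = 32μLV/D². Solving for V: V = ΔP·D²/(32μL) = 1.2e+05·(0.006638)²/(32·0.00121·685) = 0.1994 m/s.
Check: Re = ρVD/μ = 785.5·0.1994·0.006638/0.00121 = 859.1 < 2300, so the laminar assumption holds.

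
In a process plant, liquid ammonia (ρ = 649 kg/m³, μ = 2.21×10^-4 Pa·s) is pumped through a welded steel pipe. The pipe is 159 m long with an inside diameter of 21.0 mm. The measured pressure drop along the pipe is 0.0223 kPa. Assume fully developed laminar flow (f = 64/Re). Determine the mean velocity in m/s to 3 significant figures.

V ≈ 0.00875 m/s

For laminar flow, f = 64/Re with Re = ρVD/μ, so Darcy-Weisbach reduces to ΔP = 32μLV/D². Solving for V: V = ΔP·D²/(32μL) = 22.3·(0.021)²/(32·0.000221·159) = 0.008746 m/s.
Check: Re = ρVD/μ = 649·0.008746·0.021/0.000221 = 539.4 < 2300, so the laminar assumption holds.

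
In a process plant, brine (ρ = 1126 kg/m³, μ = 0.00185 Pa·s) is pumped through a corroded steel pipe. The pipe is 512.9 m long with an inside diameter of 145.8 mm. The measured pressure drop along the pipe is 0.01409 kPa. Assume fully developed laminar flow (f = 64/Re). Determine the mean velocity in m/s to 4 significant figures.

V ≈ 0.009864 m/s

For laminar flow, f = 64/Re with Re = ρVD/μ, so Darcy-Weisbach reduces to ΔP = 32μLV/D². Solving for V: V = ΔP·D²/(32μL) = 14.09·(0.1458)²/(32·0.00185·512.9) = 0.009864 m/s.
Check: Re = ρVD/μ = 1126·0.009864·0.1458/0.00185 = 875.4 < 2300, so the laminar assumption holds.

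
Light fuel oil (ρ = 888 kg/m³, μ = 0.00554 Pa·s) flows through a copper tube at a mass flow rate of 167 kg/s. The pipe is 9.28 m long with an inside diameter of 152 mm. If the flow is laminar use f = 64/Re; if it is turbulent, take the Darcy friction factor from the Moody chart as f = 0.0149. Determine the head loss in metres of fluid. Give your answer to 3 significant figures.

A = πD²/4 = π(0.152)²/4 = 0.01815 m²; mean velocity V = ṁ/(ρA) = 167/(888 · 0.01815) = 10.36 m/s.
Reynolds number Re = ρVD/μ = 888 · 10.36 · 0.152 / 0.00554 = 2.525e+05.
Re > 4000 → turbulent; use the Moody-chart value f = 0.0149.
Darcy-Weisbach: ΔP = f(L/D)(ρV²/2) = 0.0149·(9.28/0.152)·(888·10.36²/2) = 0.0149·61.05·4.769e+04 = 4.338e+04 Pa.
Head loss h_f = ΔP/(ρg) = 4.338e+04/(888·9.81) = 4.98 m.

h_f ≈ 4.98 m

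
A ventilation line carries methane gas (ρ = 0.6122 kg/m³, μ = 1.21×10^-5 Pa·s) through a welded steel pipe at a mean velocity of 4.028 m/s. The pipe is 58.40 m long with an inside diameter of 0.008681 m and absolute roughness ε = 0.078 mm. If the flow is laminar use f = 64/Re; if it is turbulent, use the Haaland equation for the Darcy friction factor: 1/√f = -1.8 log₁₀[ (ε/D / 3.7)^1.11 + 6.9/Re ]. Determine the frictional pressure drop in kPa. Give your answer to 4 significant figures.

ΔP ≈ 1.209 kPa

Reynolds number Re = ρVD/μ = 0.6122 · 4.028 · 0.008681 / 1.21e-05 = 1769.
Re < 2300 → laminar flow, so f = 64/Re = 64/1769 = 0.03618 (the turbulent correlation is not needed).
Darcy-Weisbach: ΔP = f(L/D)(ρV²/2) = 0.03618·(58.4/0.008681)·(0.6122·4.028²/2) = 0.03618·6727·4.966 = 1209 Pa.
ΔP = 1209 Pa = 1.209 kPa.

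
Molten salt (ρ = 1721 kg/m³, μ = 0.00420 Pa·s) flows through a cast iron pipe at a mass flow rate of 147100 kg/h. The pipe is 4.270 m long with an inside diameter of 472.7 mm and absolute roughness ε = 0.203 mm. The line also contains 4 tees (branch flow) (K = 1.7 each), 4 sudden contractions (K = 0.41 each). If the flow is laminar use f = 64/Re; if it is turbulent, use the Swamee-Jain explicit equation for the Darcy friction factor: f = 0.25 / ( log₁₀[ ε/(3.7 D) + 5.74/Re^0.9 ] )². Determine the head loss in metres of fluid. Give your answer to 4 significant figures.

ṁ = 147100 kg/h = 147100/3600 = 40.86 kg/s.
A = πD²/4 = π(0.4727)²/4 = 0.1755 m²; mean velocity V = ṁ/(ρA) = 40.86/(1721 · 0.1755) = 0.1353 m/s.
Reynolds number Re = ρVD/μ = 1721 · 0.1353 · 0.4727 / 0.0042 = 2.621e+04.
Re > 4000 → turbulent. Relative roughness ε/D = 0.000203/0.4727 = 0.000429. Swamee-Jain: f = 0.25/(log₁₀[0.000429/3.7 + 5.74/2.621e+04^0.9])² = 0.25/(log₁₀[0.000116 + 0.000606])² = 0.25/(-3.142)² = 0.02533.
Total minor-loss coefficient ΣK = 4·1.7 + 4·0.41 = 8.44.
ΔP = [f·L/D + ΣK]·(ρV²/2) = [0.02533·4.27/0.4727 + 8.44]·(1721·0.1353²/2) = [0.2288 + 8.44]·15.75 = 136.5 Pa.
Head loss h_f = ΔP/(ρg) = 136.5/(1721·9.81) = 0.008087 m.

h_f ≈ 0.008087 m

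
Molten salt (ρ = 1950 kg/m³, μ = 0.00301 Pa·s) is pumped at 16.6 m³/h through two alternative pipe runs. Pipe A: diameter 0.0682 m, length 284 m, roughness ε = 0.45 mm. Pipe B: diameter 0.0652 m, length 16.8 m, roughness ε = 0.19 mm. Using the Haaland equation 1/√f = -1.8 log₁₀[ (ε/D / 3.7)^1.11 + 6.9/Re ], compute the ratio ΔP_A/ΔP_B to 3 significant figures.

Pipe A: V = Q/A = 0.004611/0.003653 = 1.262 m/s; Re = 5.577e+04; ε/D = 0.0066; Haaland → f = 0.03442; ΔP_A = f(L/D)(ρV²/2) = 2.227e+05 Pa.
Pipe B: V = Q/A = 0.004611/0.003339 = 1.381 m/s; Re = 5.834e+04; ε/D = 0.00291; Haaland → f = 0.02798; ΔP_B = f(L/D)(ρV²/2) = 1.341e+04 Pa.
ΔP_A/ΔP_B = 2.227e+05/1.341e+04 = 16.6.

ΔP_A/ΔP_B ≈ 16.6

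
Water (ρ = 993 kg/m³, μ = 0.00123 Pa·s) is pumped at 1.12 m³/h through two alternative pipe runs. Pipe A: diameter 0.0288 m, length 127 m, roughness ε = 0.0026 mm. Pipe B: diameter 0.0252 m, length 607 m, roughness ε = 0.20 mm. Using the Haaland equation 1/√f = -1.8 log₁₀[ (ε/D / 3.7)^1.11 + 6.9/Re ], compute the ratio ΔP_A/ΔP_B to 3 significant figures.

ΔP_A/ΔP_B ≈ 0.0813

Pipe A: V = Q/A = 0.0003111/0.0006514 = 0.4776 m/s; Re = 1.11e+04; ε/D = 9.03e-05; Haaland → f = 0.03012; ΔP_A = f(L/D)(ρV²/2) = 1.504e+04 Pa.
Pipe B: V = Q/A = 0.0003111/0.0004988 = 0.6238 m/s; Re = 1.269e+04; ε/D = 0.00794; Haaland → f = 0.03975; ΔP_B = f(L/D)(ρV²/2) = 1.85e+05 Pa.
ΔP_A/ΔP_B = 1.504e+04/1.85e+05 = 0.0813.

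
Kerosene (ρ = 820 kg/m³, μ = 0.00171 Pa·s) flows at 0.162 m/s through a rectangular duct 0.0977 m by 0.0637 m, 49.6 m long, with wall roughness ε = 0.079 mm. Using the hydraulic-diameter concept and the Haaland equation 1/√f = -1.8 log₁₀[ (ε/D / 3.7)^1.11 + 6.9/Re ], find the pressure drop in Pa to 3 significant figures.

Hydraulic diameter D_h = 4A/P = 4·(0.0977·0.0637)/(2·(0.0977+0.0637)) = 0.02489/0.3228 = 0.07712 m.
Re = ρVD_h/μ = 820·0.162·0.07712/0.00171 = 5991.
ε/D_h = 7.9e-05/0.07712 = 0.00102; Haaland gives 1/√f = -1.8 log₁₀[0.000112+0.00115] = 5.217, so f = 0.03675.
ΔP = f(L/D_h)(ρV²/2) = 0.03675·49.6/0.07712·10.76 = 254.3 Pa.

ΔP ≈ 254 Pa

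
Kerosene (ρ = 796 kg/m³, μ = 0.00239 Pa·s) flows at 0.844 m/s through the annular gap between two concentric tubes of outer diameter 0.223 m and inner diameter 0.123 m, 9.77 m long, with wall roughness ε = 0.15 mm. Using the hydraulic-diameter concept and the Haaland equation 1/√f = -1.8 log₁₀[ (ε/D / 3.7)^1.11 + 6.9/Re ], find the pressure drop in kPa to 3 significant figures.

Hydraulic diameter D_h = 4A/P = D_o - D_i = 0.223 - 0.123 = 0.1 m.
Re = ρVD_h/μ = 796·0.844·0.1/0.00239 = 2.811e+04.
ε/D_h = 0.00015/0.1 = 0.0015; Haaland gives 1/√f = -1.8 log₁₀[0.000172+0.000245] = 6.083, so f = 0.02702.
ΔP = f(L/D_h)(ρV²/2) = 0.02702·9.77/0.1·283.5 = 748.4 Pa.
ΔP = 0.748 kPa.

ΔP ≈ 0.748 kPa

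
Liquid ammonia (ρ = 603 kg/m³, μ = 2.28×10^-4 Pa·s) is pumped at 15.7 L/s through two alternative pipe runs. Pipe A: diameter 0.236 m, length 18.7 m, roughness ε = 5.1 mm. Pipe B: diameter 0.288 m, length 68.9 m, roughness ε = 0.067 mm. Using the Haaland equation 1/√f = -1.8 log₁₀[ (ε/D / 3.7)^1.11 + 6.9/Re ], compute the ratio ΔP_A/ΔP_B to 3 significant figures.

ΔP_A/ΔP_B ≈ 2.14

Pipe A: V = Q/A = 0.0157/0.04374 = 0.3589 m/s; Re = 2.24e+05; ε/D = 0.0216; Haaland → f = 0.05038; ΔP_A = f(L/D)(ρV²/2) = 155 Pa.
Pipe B: V = Q/A = 0.0157/0.06514 = 0.241 m/s; Re = 1.836e+05; ε/D = 0.000233; Haaland → f = 0.01727; ΔP_B = f(L/D)(ρV²/2) = 72.37 Pa.
ΔP_A/ΔP_B = 155/72.37 = 2.14.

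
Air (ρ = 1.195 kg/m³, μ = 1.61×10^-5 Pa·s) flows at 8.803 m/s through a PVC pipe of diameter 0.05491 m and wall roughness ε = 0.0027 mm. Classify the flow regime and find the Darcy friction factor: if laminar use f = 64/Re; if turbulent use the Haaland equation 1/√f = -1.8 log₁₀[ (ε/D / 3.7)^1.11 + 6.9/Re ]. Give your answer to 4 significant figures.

Re = ρVD/μ = 1.195·8.803·0.05491/1.61e-05 = 3.588e+04.
Re > 4000 → turbulent. ε/D = 2.7e-06/0.05491 = 4.92e-05; Haaland: 1/√f = -1.8 log₁₀[3.86e-06 + 0.000192] = 6.673, so f = 0.02246.

f ≈ 0.02246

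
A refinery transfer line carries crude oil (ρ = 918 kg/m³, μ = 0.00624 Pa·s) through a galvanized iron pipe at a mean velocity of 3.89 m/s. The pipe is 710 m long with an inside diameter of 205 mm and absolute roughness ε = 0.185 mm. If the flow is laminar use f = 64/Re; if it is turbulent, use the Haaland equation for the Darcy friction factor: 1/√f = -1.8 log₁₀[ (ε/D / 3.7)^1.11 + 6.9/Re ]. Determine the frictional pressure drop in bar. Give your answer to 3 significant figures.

ΔP ≈ 5.13 bar

Reynolds number Re = ρVD/μ = 918 · 3.89 · 0.205 / 0.00624 = 1.173e+05.
Re > 4000 → turbulent. Relative roughness ε/D = 0.000185/0.205 = 0.000902. Haaland: 1/√f = -1.8 log₁₀[(0.000902/3.7)^1.11 + 6.9/1.173e+05] = -1.8 log₁₀[9.77e-05 + 5.88e-05] = 6.85, so f = 0.02131.
Darcy-Weisbach: ΔP = f(L/D)(ρV²/2) = 0.02131·(710/0.205)·(918·3.89²/2) = 0.02131·3463·6946 = 5.127e+05 Pa.
ΔP = 5.127e+05 Pa = 5.13 bar.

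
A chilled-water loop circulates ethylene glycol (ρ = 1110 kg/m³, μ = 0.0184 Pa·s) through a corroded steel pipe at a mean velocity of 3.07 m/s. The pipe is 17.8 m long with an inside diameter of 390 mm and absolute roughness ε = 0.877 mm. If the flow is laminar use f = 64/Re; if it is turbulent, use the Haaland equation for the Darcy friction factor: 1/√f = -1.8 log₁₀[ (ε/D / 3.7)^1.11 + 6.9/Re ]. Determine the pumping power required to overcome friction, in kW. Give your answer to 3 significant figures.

P ≈ 2.29 kW

Reynolds number Re = ρVD/μ = 1110 · 3.07 · 0.39 / 0.0184 = 7.223e+04.
Re > 4000 → turbulent. Relative roughness ε/D = 0.000877/0.39 = 0.00225. Haaland: 1/√f = -1.8 log₁₀[(0.00225/3.7)^1.11 + 6.9/7.223e+04] = -1.8 log₁₀[0.000269 + 9.55e-05] = 6.189, so f = 0.02611.
Darcy-Weisbach: ΔP = f(L/D)(ρV²/2) = 0.02611·(17.8/0.39)·(1110·3.07²/2) = 0.02611·45.64·5231 = 6234 Pa.
Q = V·A = 3.07·0.1195 = 0.3667 m³/s.
Pumping power P = QΔP = 0.3667·6234 = 2286 W = 2.29 kW.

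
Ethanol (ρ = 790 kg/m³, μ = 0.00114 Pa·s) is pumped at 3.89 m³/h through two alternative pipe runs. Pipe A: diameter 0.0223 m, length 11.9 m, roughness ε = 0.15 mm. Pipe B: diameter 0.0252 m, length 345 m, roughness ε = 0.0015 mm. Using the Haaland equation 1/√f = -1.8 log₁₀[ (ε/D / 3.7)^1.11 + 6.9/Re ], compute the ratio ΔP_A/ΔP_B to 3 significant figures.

Pipe A: V = Q/A = 0.001081/0.0003906 = 2.767 m/s; Re = 4.275e+04; ε/D = 0.00673; Haaland → f = 0.03497; ΔP_A = f(L/D)(ρV²/2) = 5.642e+04 Pa.
Pipe B: V = Q/A = 0.001081/0.0004988 = 2.166 m/s; Re = 3.783e+04; ε/D = 5.95e-05; Haaland → f = 0.02221; ΔP_B = f(L/D)(ρV²/2) = 5.637e+05 Pa.
ΔP_A/ΔP_B = 5.642e+04/5.637e+05 = 0.100.

ΔP_A/ΔP_B ≈ 0.100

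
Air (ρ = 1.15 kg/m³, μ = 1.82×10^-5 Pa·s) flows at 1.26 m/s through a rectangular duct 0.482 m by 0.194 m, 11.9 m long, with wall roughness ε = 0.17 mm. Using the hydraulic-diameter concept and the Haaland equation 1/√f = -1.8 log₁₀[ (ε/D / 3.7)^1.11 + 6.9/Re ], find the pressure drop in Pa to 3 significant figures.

Hydraulic diameter D_h = 4A/P = 4·(0.482·0.194)/(2·(0.482+0.194)) = 0.374/1.352 = 0.2767 m.
Re = ρVD_h/μ = 1.15·1.26·0.2767/1.82e-05 = 2.203e+04.
ε/D_h = 0.00017/0.2767 = 0.000614; Haaland gives 1/√f = -1.8 log₁₀[6.38e-05+0.000313] = 6.163, so f = 0.02633.
ΔP = f(L/D_h)(ρV²/2) = 0.02633·11.9/0.2767·0.9129 = 1.034 Pa.

ΔP ≈ 1.03 Pa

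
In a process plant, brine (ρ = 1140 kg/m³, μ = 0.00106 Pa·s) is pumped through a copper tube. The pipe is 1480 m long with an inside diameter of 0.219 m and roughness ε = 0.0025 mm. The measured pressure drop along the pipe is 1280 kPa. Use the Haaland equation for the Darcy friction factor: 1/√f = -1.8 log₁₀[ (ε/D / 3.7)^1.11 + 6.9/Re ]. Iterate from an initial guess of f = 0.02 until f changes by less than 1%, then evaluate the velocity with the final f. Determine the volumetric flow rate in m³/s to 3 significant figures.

Q ≈ 0.204 m³/s

Rearranging Darcy-Weisbach: V = √(2·ΔP·D/(f·L·ρ)). With ε/D = 2.5e-06/0.219 = 1.14e-05, iterate starting from f = 0.02:
  f = 0.02 → V = √(2·1.28e+06·0.219/(0.02·1480·1140)) = 4.076 m/s; Re = ρVD/μ = 9.6e+05; f → 0.01187
  f = 0.01187 → V = 5.291 m/s; Re = 1.246e+06; f → 0.01141
  f = 0.01141 → V = 5.396 m/s; Re = 1.271e+06; f → 0.01138
Converged (Δf/f < 1%). With the final f = 0.01138: V = √(2·1.28e+06·0.219/(0.01138·1480·1140)) = 5.404 m/s.
Q = V·A = 5.404·(π/4·0.219²) = 0.2036 m³/s = 0.204 m³/s.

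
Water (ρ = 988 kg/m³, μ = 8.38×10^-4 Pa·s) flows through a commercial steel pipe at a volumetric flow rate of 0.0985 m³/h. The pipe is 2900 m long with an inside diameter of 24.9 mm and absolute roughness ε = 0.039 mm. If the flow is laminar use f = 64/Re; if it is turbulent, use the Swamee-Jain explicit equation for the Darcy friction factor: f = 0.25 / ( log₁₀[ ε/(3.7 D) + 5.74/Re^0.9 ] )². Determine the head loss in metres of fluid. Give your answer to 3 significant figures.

Q = 0.0985 m³/h = 0.0985/3600 = 2.736e-05 m³/s.
Cross-sectional area A = πD²/4 = π(0.0249)²/4 = 0.000487 m²; mean velocity V = Q/A = 2.736e-05/0.000487 = 0.05619 m/s.
Reynolds number Re = ρVD/μ = 988 · 0.05619 · 0.0249 / 0.000838 = 1650.
Re < 2300 → laminar flow, so f = 64/Re = 64/1650 = 0.0388 (the turbulent correlation is not needed).
Darcy-Weisbach: ΔP = f(L/D)(ρV²/2) = 0.0388·(2900/0.0249)·(988·0.05619²/2) = 0.0388·1.165e+05·1.56 = 7048 Pa.
Head loss h_f = ΔP/(ρg) = 7048/(988·9.81) = 0.727 m.

h_f ≈ 0.727 m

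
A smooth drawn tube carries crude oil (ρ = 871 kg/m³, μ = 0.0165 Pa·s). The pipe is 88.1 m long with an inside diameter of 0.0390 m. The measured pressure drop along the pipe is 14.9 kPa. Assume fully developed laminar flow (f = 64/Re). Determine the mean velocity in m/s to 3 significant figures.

For laminar flow, f = 64/Re with Re = ρVD/μ, so Darcy-Weisbach reduces to ΔP = 32μLV/D². Solving for V: V = ΔP·D²/(32μL) = 1.49e+04·(0.039)²/(32·0.0165·88.1) = 0.4872 m/s.
Check: Re = ρVD/μ = 871·0.4872·0.039/0.0165 = 1003 < 2300, so the laminar assumption holds.

V ≈ 0.487 m/s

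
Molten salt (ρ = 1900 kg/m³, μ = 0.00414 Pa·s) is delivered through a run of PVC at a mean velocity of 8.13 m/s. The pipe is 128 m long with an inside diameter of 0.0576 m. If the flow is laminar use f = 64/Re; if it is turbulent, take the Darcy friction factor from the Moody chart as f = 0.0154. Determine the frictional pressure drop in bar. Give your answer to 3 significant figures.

ΔP ≈ 21.5 bar

Reynolds number Re = ρVD/μ = 1900 · 8.13 · 0.0576 / 0.00414 = 2.149e+05.
Re > 4000 → turbulent; use the Moody-chart value f = 0.0154.
Darcy-Weisbach: ΔP = f(L/D)(ρV²/2) = 0.0154·(128/0.0576)·(1900·8.13²/2) = 0.0154·2222·6.279e+04 = 2.149e+06 Pa.
ΔP = 2.149e+06 Pa = 21.5 bar.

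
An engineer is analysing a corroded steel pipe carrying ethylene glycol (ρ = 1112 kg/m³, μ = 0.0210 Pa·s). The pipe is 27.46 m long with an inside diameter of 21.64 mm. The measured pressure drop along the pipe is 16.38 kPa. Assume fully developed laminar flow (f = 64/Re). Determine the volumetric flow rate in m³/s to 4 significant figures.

For laminar flow, f = 64/Re with Re = ρVD/μ, so Darcy-Weisbach reduces to ΔP = 32μLV/D². Solving for V: V = ΔP·D²/(32μL) = 1.638e+04·(0.02164)²/(32·0.021·27.46) = 0.4157 m/s.
Check: Re = ρVD/μ = 1112·0.4157·0.02164/0.021 = 476.3 < 2300, so the laminar assumption holds.
Q = V·A = 0.4157·(π/4·0.02164²) = 0.0001529 m³/s = 1.529×10^-4 m³/s.

Q ≈ 1.529×10^-4 m³/s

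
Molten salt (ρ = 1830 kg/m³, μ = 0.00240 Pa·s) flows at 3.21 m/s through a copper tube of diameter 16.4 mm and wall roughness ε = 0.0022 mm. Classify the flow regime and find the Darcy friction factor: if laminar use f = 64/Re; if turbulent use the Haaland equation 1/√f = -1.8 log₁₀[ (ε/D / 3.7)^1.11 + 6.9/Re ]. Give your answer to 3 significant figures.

f ≈ 0.0221

Re = ρVD/μ = 1830·3.21·0.0164/0.0024 = 4.014e+04.
Re > 4000 → turbulent. ε/D = 2.2e-06/0.0164 = 0.000134; Haaland: 1/√f = -1.8 log₁₀[1.18e-05 + 0.000172] = 6.725, so f = 0.02211.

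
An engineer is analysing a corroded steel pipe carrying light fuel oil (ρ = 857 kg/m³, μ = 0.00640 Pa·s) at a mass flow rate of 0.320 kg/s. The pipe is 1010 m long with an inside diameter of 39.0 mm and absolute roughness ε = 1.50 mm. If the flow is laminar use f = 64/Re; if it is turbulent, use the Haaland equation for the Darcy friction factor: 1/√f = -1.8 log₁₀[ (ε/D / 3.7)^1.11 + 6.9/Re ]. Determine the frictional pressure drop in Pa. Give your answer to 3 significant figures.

A = πD²/4 = π(0.039)²/4 = 0.001195 m²; mean velocity V = ṁ/(ρA) = 0.32/(857 · 0.001195) = 0.3126 m/s.
Reynolds number Re = ρVD/μ = 857 · 0.3126 · 0.039 / 0.0064 = 1632.
Re < 2300 → laminar flow, so f = 64/Re = 64/1632 = 0.03921 (the turbulent correlation is not needed).
Darcy-Weisbach: ΔP = f(L/D)(ρV²/2) = 0.03921·(1010/0.039)·(857·0.3126²/2) = 0.03921·2.59e+04·41.86 = 4.251e+04 Pa.

ΔP ≈ 42500 Pa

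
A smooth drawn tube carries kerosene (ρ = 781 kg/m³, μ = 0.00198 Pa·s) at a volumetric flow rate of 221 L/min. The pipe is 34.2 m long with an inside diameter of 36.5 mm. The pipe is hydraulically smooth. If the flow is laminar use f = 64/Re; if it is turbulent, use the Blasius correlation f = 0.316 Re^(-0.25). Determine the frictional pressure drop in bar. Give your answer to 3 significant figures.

ΔP ≈ 0.955 bar

Q = 221 L/min = 221/60000 = 0.003683 m³/s.
Cross-sectional area A = πD²/4 = π(0.0365)²/4 = 0.001046 m²; mean velocity V = Q/A = 0.003683/0.001046 = 3.52 m/s.
Reynolds number Re = ρVD/μ = 781 · 3.52 · 0.0365 / 0.00198 = 5.068e+04.
Re > 4000 → turbulent. Smooth-pipe (Blasius): f = 0.316 Re^(-0.25) = 0.316/(5.068e+04)^0.25 = 0.02106.
Darcy-Weisbach: ΔP = f(L/D)(ρV²/2) = 0.02106·(34.2/0.0365)·(781·3.52²/2) = 0.02106·937·4839 = 9.549e+04 Pa.
ΔP = 9.549e+04 Pa = 0.955 bar.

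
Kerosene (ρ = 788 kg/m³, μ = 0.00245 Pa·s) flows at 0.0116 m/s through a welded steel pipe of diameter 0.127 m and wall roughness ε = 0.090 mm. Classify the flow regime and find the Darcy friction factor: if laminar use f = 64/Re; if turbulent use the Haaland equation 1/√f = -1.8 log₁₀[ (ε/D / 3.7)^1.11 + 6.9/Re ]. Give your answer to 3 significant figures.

Re = ρVD/μ = 788·0.0116·0.127/0.00245 = 473.8.
Re < 2300 → laminar, so f = 64/Re = 0.1351 (roughness is irrelevant in laminar flow).

f ≈ 0.135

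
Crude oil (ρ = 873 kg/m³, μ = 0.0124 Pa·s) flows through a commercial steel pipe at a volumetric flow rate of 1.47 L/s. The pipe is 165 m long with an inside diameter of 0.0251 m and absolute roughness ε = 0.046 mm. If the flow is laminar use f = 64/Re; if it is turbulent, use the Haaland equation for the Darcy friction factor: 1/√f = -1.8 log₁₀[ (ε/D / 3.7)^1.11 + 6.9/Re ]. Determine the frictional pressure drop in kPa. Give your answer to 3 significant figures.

ΔP ≈ 986 kPa

Q = 1.47 L/s = 1.47/1000 = 0.00147 m³/s.
Cross-sectional area A = πD²/4 = π(0.0251)²/4 = 0.0004948 m²; mean velocity V = Q/A = 0.00147/0.0004948 = 2.971 m/s.
Reynolds number Re = ρVD/μ = 873 · 2.971 · 0.0251 / 0.0124 = 5250.
Re > 4000 → turbulent. Relative roughness ε/D = 4.6e-05/0.0251 = 0.00183. Haaland: 1/√f = -1.8 log₁₀[(0.00183/3.7)^1.11 + 6.9/5250] = -1.8 log₁₀[0.000214 + 0.00131] = 5.068, so f = 0.03893.
Darcy-Weisbach: ΔP = f(L/D)(ρV²/2) = 0.03893·(165/0.0251)·(873·2.971²/2) = 0.03893·6574·3853 = 9.859e+05 Pa.
ΔP = 9.859e+05 Pa = 986 kPa.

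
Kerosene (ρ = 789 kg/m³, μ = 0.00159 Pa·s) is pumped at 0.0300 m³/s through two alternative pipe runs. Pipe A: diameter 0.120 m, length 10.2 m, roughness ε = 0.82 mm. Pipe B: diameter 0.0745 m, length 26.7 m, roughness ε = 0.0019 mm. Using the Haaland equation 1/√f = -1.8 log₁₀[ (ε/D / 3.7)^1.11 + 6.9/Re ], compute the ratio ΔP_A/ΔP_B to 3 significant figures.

ΔP_A/ΔP_B ≈ 0.0799

Pipe A: V = Q/A = 0.03/0.01131 = 2.653 m/s; Re = 1.58e+05; ε/D = 0.00683; Haaland → f = 0.03397; ΔP_A = f(L/D)(ρV²/2) = 8015 Pa.
Pipe B: V = Q/A = 0.03/0.004359 = 6.882 m/s; Re = 2.544e+05; ε/D = 2.55e-05; Haaland → f = 0.01499; ΔP_B = f(L/D)(ρV²/2) = 1.004e+05 Pa.
ΔP_A/ΔP_B = 8015/1.004e+05 = 0.0799.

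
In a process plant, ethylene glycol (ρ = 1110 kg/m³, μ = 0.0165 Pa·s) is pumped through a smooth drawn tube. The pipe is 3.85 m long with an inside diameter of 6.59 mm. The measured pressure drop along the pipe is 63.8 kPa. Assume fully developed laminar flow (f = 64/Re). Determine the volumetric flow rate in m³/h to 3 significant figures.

Q ≈ 0.167 m³/h

For laminar flow, f = 64/Re with Re = ρVD/μ, so Darcy-Weisbach reduces to ΔP = 32μLV/D². Solving for V: V = ΔP·D²/(32μL) = 6.38e+04·(0.00659)²/(32·0.0165·3.85) = 1.363 m/s.
Check: Re = ρVD/μ = 1110·1.363·0.00659/0.0165 = 604.3 < 2300, so the laminar assumption holds.
Q = V·A = 1.363·(π/4·0.00659²) = 4.649e-05 m³/s = 0.167 m³/h.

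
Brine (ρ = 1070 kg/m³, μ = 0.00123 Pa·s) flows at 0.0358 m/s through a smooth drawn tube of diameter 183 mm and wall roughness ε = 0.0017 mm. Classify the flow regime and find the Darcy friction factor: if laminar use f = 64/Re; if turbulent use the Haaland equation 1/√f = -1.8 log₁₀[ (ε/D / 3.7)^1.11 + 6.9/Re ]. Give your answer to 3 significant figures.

f ≈ 0.0363

Re = ρVD/μ = 1070·0.0358·0.183/0.00123 = 5699.
Re > 4000 → turbulent. ε/D = 1.7e-06/0.183 = 9.29e-06; Haaland: 1/√f = -1.8 log₁₀[6.08e-07 + 0.00121] = 5.25, so f = 0.03628.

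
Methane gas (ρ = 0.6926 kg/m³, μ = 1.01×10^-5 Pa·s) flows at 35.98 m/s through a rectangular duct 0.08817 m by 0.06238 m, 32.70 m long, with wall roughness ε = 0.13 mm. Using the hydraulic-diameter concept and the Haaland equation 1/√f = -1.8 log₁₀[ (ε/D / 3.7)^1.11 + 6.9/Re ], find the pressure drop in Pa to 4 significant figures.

ΔP ≈ 4753 Pa

Hydraulic diameter D_h = 4A/P = 4·(0.08817·0.06238)/(2·(0.08817+0.06238)) = 0.022/0.3011 = 0.07307 m.
Re = ρVD_h/μ = 0.6926·35.98·0.07307/1.01e-05 = 1.803e+05.
ε/D_h = 0.00013/0.07307 = 0.00178; Haaland gives 1/√f = -1.8 log₁₀[0.000208+3.83e-05] = 6.497, so f = 0.02369.
ΔP = f(L/D_h)(ρV²/2) = 0.02369·32.7/0.07307·448.3 = 4753 Pa.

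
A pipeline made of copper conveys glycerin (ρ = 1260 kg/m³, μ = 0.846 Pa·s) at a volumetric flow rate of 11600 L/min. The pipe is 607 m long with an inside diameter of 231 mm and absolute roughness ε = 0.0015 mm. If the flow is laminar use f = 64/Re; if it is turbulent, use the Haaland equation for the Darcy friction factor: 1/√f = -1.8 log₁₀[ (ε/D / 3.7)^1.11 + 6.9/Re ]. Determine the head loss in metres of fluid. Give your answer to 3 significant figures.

h_f ≈ 115 m

Q = 11600 L/min = 11600/60000 = 0.1933 m³/s.
Cross-sectional area A = πD²/4 = π(0.231)²/4 = 0.04191 m²; mean velocity V = Q/A = 0.1933/0.04191 = 4.613 m/s.
Reynolds number Re = ρVD/μ = 1260 · 4.613 · 0.231 / 0.846 = 1587.
Re < 2300 → laminar flow, so f = 64/Re = 64/1587 = 0.04033 (the turbulent correlation is not needed).
Darcy-Weisbach: ΔP = f(L/D)(ρV²/2) = 0.04033·(607/0.231)·(1260·4.613²/2) = 0.04033·2628·1.341e+04 = 1.421e+06 Pa.
Head loss h_f = ΔP/(ρg) = 1.421e+06/(1260·9.81) = 115 m.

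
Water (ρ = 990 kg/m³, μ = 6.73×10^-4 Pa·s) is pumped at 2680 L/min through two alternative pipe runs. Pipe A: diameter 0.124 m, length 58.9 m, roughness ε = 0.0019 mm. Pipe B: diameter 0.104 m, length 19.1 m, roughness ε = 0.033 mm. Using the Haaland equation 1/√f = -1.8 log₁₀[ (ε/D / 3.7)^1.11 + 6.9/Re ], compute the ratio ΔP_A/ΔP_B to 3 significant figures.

Pipe A: V = Q/A = 0.04467/0.01208 = 3.699 m/s; Re = 6.747e+05; ε/D = 1.53e-05; Haaland → f = 0.01261; ΔP_A = f(L/D)(ρV²/2) = 4.056e+04 Pa.
Pipe B: V = Q/A = 0.04467/0.008495 = 5.258 m/s; Re = 8.044e+05; ε/D = 0.000317; Haaland → f = 0.01589; ΔP_B = f(L/D)(ρV²/2) = 3.995e+04 Pa.
ΔP_A/ΔP_B = 4.056e+04/3.995e+04 = 1.02.

ΔP_A/ΔP_B ≈ 1.02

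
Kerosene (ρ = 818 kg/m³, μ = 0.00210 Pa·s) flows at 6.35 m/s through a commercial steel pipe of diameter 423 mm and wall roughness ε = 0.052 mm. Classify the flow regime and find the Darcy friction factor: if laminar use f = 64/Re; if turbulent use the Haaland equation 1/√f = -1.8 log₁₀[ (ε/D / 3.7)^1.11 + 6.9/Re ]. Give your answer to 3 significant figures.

f ≈ 0.0136

Re = ρVD/μ = 818·6.35·0.423/0.0021 = 1.046e+06.
Re > 4000 → turbulent. ε/D = 5.2e-05/0.423 = 0.000123; Haaland: 1/√f = -1.8 log₁₀[1.07e-05 + 6.59e-06] = 8.572, so f = 0.01361.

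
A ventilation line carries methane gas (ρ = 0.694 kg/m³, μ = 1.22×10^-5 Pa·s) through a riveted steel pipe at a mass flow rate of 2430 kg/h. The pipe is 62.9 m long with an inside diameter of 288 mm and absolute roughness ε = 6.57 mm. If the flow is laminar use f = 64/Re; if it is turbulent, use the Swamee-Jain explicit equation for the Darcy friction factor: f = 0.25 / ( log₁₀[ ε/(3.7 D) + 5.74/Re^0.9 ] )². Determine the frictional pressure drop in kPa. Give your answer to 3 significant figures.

ΔP ≈ 0.869 kPa

ṁ = 2430 kg/h = 2430/3600 = 0.675 kg/s.
A = πD²/4 = π(0.288)²/4 = 0.06514 m²; mean velocity V = ṁ/(ρA) = 0.675/(0.694 · 0.06514) = 14.93 m/s.
Reynolds number Re = ρVD/μ = 0.694 · 14.93 · 0.288 / 1.22e-05 = 2.446e+05.
Re > 4000 → turbulent. Relative roughness ε/D = 0.00657/0.288 = 0.0228. Swamee-Jain: f = 0.25/(log₁₀[0.0228/3.7 + 5.74/2.446e+05^0.9])² = 0.25/(log₁₀[0.00617 + 8.12e-05])² = 0.25/(-2.204)² = 0.05145.
Darcy-Weisbach: ΔP = f(L/D)(ρV²/2) = 0.05145·(62.9/0.288)·(0.694·14.93²/2) = 0.05145·218.4·77.35 = 869.2 Pa.
ΔP = 869.2 Pa = 0.869 kPa.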